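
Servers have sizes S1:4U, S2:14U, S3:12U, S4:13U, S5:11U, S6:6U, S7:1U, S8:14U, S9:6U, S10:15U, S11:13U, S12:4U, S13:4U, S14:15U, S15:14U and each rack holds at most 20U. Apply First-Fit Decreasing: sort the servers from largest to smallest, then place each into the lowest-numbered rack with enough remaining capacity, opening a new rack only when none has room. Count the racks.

9 racks

Sorted descending: 15, 15, 14, 14, 14, 13, 13, 12, 11, 6, 6, 4, 4, 4, 1.
rack 1: place 15U, 5U left
rack 2: place 15U, 5U left
rack 3: place 14U, 6U left
rack 4: place 14U, 6U left
rack 5: place 14U, 6U left
rack 6: place 13U, 7U left
rack 7: place 13U, 7U left
rack 8: place 12U, 8U left
rack 9: place 11U, 9U left
rack 3: place 6U, 0U left
rack 4: place 6U, 0U left
rack 1: place 4U, 1U left
rack 2: place 4U, 1U left
rack 5: place 4U, 2U left
rack 1: place 1U, 0U left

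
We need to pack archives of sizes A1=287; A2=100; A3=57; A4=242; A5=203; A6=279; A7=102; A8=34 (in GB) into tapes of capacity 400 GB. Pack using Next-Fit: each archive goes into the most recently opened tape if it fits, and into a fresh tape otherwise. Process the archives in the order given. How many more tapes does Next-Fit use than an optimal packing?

1

Next-Fit: [287,100] [57,242] [203] [279,102] [34] → 5 tapes.
Total size 1304 GB; any packing needs at least ⌈1304/400⌉ = 4 tapes.
An optimal packing achieves that bound: [287,102] [279,100] [242,57,34] [203] → 4 tapes.
Excess: 5 − 4 = 1.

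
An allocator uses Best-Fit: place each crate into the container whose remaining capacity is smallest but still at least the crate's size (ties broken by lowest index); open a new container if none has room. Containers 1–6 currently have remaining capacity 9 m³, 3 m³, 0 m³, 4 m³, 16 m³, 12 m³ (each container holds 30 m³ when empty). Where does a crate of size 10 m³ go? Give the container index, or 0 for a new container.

6

Containers with room: container 5 (16 m³), container 6 (12 m³).
Tightest fit is container 6 with 12 m³ free.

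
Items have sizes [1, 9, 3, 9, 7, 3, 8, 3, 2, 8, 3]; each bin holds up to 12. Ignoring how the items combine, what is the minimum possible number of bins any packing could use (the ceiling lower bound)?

Total size = 1 + 9 + 3 + 9 + 7 + 3 + 8 + 3 + 2 + 8 + 3 = 56.
⌈56 / 12⌉ = 5.

5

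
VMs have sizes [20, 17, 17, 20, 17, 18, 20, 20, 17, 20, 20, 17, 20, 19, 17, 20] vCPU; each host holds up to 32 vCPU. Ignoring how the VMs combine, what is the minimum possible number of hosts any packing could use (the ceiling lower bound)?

Total size = 20 + 17 + 17 + 20 + 17 + 18 + 20 + 20 + 17 + 20 + 20 + 17 + 20 + 19 + 17 + 20 = 299 vCPU.
⌈299 / 32⌉ = 10.

10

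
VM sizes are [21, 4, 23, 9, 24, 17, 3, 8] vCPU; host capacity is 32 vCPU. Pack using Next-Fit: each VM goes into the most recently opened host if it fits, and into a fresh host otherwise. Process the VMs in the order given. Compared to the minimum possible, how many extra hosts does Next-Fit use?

Next-Fit: [21,4] [23,9] [24] [17,3,8] → 4 hosts.
Total size 109 vCPU; any packing needs at least ⌈109/32⌉ = 4 hosts.
So 4 is already optimal.

0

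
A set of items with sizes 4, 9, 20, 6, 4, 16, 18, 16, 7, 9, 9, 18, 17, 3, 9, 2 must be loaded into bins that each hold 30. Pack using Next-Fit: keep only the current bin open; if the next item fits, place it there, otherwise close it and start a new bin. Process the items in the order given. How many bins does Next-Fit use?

4 → bin 1 (remaining 26)
9 → bin 1 (remaining 17)
20 → bin 2 (remaining 10)
6 → bin 2 (remaining 4)
4 → bin 2 (remaining 0)
16 → bin 3 (remaining 14)
18 → bin 4 (remaining 12)
16 → bin 5 (remaining 14)
7 → bin 5 (remaining 7)
9 → bin 6 (remaining 21)
9 → bin 6 (remaining 12)
18 → bin 7 (remaining 12)
17 → bin 8 (remaining 13)
3 → bin 8 (remaining 10)
9 → bin 8 (remaining 1)
2 → bin 9 (remaining 28)

9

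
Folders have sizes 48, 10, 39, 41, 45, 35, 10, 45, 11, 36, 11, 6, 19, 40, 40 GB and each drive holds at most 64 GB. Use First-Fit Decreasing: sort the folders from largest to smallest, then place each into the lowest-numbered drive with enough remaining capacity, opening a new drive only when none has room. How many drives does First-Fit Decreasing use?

9

Sorted descending: 48, 45, 45, 41, 40, 40, 39, 36, 35, 19, 11, 11, 10, 10, 6.
drive 1: place 48 GB, 16 GB left
drive 2: place 45 GB, 19 GB left
drive 3: place 45 GB, 19 GB left
drive 4: place 41 GB, 23 GB left
drive 5: place 40 GB, 24 GB left
drive 6: place 40 GB, 24 GB left
drive 7: place 39 GB, 25 GB left
drive 8: place 36 GB, 28 GB left
drive 9: place 35 GB, 29 GB left
drive 2: place 19 GB, 0 GB left
drive 1: place 11 GB, 5 GB left
drive 3: place 11 GB, 8 GB left
drive 4: place 10 GB, 13 GB left
drive 4: place 10 GB, 3 GB left
drive 3: place 6 GB, 2 GB left
Final drives: [48,11] [45,19] [45,11,6] [41,10,10] [40] [40] [39] [36] [35].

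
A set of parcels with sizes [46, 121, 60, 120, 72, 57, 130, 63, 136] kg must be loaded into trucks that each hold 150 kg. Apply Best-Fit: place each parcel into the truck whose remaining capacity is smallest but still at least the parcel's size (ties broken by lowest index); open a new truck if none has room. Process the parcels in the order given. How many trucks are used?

truck 1: place 46 kg, 104 kg left
truck 2: place 121 kg, 29 kg left
truck 1: place 60 kg, 44 kg left
truck 3: place 120 kg, 30 kg left
truck 4: place 72 kg, 78 kg left
truck 4: place 57 kg, 21 kg left
truck 5: place 130 kg, 20 kg left
truck 6: place 63 kg, 87 kg left
truck 7: place 136 kg, 14 kg left
Final trucks: [46,60] [121] [120] [72,57] [130] [63] [136].

7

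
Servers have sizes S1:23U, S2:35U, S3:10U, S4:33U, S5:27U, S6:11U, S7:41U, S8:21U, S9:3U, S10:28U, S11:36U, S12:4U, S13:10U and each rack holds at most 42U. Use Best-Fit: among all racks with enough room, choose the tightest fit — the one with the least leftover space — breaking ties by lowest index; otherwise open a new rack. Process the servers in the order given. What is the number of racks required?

8 racks

rack 1: place S1 (23U), 19U left
rack 2: place S2 (35U), 7U left
rack 1: place S3 (10U), 9U left
rack 3: place S4 (33U), 9U left
rack 4: place S5 (27U), 15U left
rack 4: place S6 (11U), 4U left
rack 5: place S7 (41U), 1U left
rack 6: place S8 (21U), 21U left
rack 4: place S9 (3U), 1U left
rack 7: place S10 (28U), 14U left
rack 8: place S11 (36U), 6U left
rack 8: place S12 (4U), 2U left
rack 7: place S13 (10U), 4U left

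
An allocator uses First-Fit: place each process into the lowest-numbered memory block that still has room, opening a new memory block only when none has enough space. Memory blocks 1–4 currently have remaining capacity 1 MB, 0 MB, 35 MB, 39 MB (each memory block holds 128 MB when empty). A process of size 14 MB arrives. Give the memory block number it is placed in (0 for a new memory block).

3

Memory blocks with room: memory block 3 (35 MB), memory block 4 (39 MB).
The first with room is memory block 3.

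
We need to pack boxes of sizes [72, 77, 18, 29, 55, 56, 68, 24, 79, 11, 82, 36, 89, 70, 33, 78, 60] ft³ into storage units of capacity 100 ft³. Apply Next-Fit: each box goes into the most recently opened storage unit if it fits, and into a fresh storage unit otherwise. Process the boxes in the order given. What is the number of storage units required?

13

storage unit 1: place 72 ft³, 28 ft³ left
storage unit 2: place 77 ft³, 23 ft³ left
storage unit 2: place 18 ft³, 5 ft³ left
storage unit 3: place 29 ft³, 71 ft³ left
storage unit 3: place 55 ft³, 16 ft³ left
storage unit 4: place 56 ft³, 44 ft³ left
storage unit 5: place 68 ft³, 32 ft³ left
storage unit 5: place 24 ft³, 8 ft³ left
storage unit 6: place 79 ft³, 21 ft³ left
storage unit 6: place 11 ft³, 10 ft³ left
storage unit 7: place 82 ft³, 18 ft³ left
storage unit 8: place 36 ft³, 64 ft³ left
storage unit 9: place 89 ft³, 11 ft³ left
storage unit 10: place 70 ft³, 30 ft³ left
storage unit 11: place 33 ft³, 67 ft³ left
storage unit 12: place 78 ft³, 22 ft³ left
storage unit 13: place 60 ft³, 40 ft³ left
Final storage units: [72] [77,18] [29,55] [56] [68,24] [79,11] [82] [36] [89] [70] [33] [78] [60].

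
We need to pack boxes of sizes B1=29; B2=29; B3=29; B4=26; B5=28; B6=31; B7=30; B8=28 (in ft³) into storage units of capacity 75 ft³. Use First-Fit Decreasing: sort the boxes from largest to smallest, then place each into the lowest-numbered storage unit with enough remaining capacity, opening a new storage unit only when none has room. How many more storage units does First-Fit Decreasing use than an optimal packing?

First-Fit Decreasing: [31,30] [29,29] [29,28] [28,26] → 4 storage units.
Total size 230 ft³; any packing needs at least ⌈230/75⌉ = 4 storage units.
So 4 is already optimal.

0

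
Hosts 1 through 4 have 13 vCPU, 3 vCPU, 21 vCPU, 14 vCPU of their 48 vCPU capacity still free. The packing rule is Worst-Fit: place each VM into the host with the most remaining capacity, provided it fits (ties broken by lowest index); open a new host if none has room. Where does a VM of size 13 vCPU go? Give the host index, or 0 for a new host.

Hosts with room: host 1 (13 vCPU), host 3 (21 vCPU), host 4 (14 vCPU).
Most room is host 3 with 21 vCPU free.

3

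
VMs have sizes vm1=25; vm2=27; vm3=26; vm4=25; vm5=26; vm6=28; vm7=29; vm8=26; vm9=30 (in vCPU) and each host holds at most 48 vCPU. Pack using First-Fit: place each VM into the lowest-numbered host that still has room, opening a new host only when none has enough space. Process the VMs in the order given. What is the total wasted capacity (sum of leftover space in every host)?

host 1: place vm1 (25 vCPU), 23 vCPU left
host 2: place vm2 (27 vCPU), 21 vCPU left
host 3: place vm3 (26 vCPU), 22 vCPU left
host 4: place vm4 (25 vCPU), 23 vCPU left
host 5: place vm5 (26 vCPU), 22 vCPU left
host 6: place vm6 (28 vCPU), 20 vCPU left
host 7: place vm7 (29 vCPU), 19 vCPU left
host 8: place vm8 (26 vCPU), 22 vCPU left
host 9: place vm9 (30 vCPU), 18 vCPU left
9 hosts × 48 vCPU = 432 vCPU; used 242 vCPU; unused 190 vCPU.

190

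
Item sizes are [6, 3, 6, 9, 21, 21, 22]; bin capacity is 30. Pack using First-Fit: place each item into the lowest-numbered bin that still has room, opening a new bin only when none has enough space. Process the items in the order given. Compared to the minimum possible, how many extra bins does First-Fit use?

First-Fit: [6,3,6,9] [21] [21] [22] → 4 bins.
Total size 88; any packing needs at least ⌈88/30⌉ = 3 bins.
An optimal packing achieves that bound: [22,6] [21,9] [21,6,3] → 3 bins.
Excess: 4 − 3 = 1.

1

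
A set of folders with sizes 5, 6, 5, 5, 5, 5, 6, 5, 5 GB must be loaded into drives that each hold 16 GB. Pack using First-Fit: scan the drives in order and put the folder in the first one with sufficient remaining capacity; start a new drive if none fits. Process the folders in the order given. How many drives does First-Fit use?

3 drives

5 GB → drive 1 (remaining 11 GB)
6 GB → drive 1 (remaining 5 GB)
5 GB → drive 1 (remaining 0 GB)
5 GB → drive 2 (remaining 11 GB)
5 GB → drive 2 (remaining 6 GB)
5 GB → drive 2 (remaining 1 GB)
6 GB → drive 3 (remaining 10 GB)
5 GB → drive 3 (remaining 5 GB)
5 GB → drive 3 (remaining 0 GB)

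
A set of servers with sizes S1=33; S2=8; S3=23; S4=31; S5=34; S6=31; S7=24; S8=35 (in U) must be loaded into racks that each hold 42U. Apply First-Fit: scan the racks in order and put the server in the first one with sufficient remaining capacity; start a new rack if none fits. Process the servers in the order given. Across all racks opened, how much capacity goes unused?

rack 1: place S1 (33U), 9U left
rack 1: place S2 (8U), 1U left
rack 2: place S3 (23U), 19U left
rack 3: place S4 (31U), 11U left
rack 4: place S5 (34U), 8U left
rack 5: place S6 (31U), 11U left
rack 6: place S7 (24U), 18U left
rack 7: place S8 (35U), 7U left
7 racks × 42U = 294U; used 219U; unused 75U.

75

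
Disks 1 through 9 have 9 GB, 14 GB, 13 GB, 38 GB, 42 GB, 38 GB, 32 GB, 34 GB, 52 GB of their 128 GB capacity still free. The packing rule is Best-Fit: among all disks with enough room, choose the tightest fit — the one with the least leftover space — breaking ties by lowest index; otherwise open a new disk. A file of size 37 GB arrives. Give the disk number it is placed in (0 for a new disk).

Disks with room: disk 4 (38 GB), disk 5 (42 GB), disk 6 (38 GB), disk 9 (52 GB).
Tightest fit is disk 4 with 38 GB free.

4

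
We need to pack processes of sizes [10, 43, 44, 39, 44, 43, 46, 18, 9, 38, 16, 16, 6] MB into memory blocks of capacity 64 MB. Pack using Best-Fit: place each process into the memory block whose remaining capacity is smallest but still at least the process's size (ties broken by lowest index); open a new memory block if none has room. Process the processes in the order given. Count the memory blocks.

7

memory block 1: place 10 MB, 54 MB left
memory block 1: place 43 MB, 11 MB left
memory block 2: place 44 MB, 20 MB left
memory block 3: place 39 MB, 25 MB left
memory block 4: place 44 MB, 20 MB left
memory block 5: place 43 MB, 21 MB left
memory block 6: place 46 MB, 18 MB left
memory block 6: place 18 MB, 0 MB left
memory block 1: place 9 MB, 2 MB left
memory block 7: place 38 MB, 26 MB left
memory block 2: place 16 MB, 4 MB left
memory block 4: place 16 MB, 4 MB left
memory block 5: place 6 MB, 15 MB left
Final memory blocks: [10,43,9] [44,16] [39] [44,16] [43,6] [46,18] [38].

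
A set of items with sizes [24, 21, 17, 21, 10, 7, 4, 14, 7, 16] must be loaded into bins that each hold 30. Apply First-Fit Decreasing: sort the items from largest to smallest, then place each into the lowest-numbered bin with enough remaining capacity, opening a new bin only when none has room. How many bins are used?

Sorted descending: 24, 21, 21, 17, 16, 14, 10, 7, 7, 4.
Put 24 in bin 1; 6 remain.
Put 21 in bin 2; 9 remain.
Put 21 in bin 3; 9 remain.
Put 17 in bin 4; 13 remain.
Put 16 in bin 5; 14 remain.
Put 14 in bin 5; 0 remain.
Put 10 in bin 4; 3 remain.
Put 7 in bin 2; 2 remain.
Put 7 in bin 3; 2 remain.
Put 4 in bin 1; 2 remain.

5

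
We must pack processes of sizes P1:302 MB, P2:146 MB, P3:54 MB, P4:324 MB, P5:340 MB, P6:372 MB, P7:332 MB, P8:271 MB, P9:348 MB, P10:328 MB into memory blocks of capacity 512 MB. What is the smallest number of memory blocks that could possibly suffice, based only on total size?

6

Total size = 302 + 146 + 54 + 324 + 340 + 372 + 332 + 271 + 348 + 328 = 2817 MB.
⌈2817 / 512⌉ = 6.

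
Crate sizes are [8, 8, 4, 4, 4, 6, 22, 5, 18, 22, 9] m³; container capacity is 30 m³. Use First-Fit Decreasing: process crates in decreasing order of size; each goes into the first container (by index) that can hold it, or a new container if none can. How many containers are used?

4 containers

Sorted descending: 22, 22, 18, 9, 8, 8, 6, 5, 4, 4, 4.
Put 22 m³ in container 1; 8 m³ remain.
Put 22 m³ in container 2; 8 m³ remain.
Put 18 m³ in container 3; 12 m³ remain.
Put 9 m³ in container 3; 3 m³ remain.
Put 8 m³ in container 1; 0 m³ remain.
Put 8 m³ in container 2; 0 m³ remain.
Put 6 m³ in container 4; 24 m³ remain.
Put 5 m³ in container 4; 19 m³ remain.
Put 4 m³ in container 4; 15 m³ remain.
Put 4 m³ in container 4; 11 m³ remain.
Put 4 m³ in container 4; 7 m³ remain.
Final containers: [22,8] [22,8] [18,9] [6,5,4,4,4].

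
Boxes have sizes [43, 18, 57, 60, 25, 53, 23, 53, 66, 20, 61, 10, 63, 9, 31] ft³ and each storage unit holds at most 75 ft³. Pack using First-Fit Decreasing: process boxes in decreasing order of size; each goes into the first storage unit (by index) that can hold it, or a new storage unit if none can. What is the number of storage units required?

9

Sorted descending: 66, 63, 61, 60, 57, 53, 53, 43, 31, 25, 23, 20, 18, 10, 9.
storage unit 1: place 66 ft³, 9 ft³ left
storage unit 2: place 63 ft³, 12 ft³ left
storage unit 3: place 61 ft³, 14 ft³ left
storage unit 4: place 60 ft³, 15 ft³ left
storage unit 5: place 57 ft³, 18 ft³ left
storage unit 6: place 53 ft³, 22 ft³ left
storage unit 7: place 53 ft³, 22 ft³ left
storage unit 8: place 43 ft³, 32 ft³ left
storage unit 8: place 31 ft³, 1 ft³ left
storage unit 9: place 25 ft³, 50 ft³ left
storage unit 9: place 23 ft³, 27 ft³ left
storage unit 6: place 20 ft³, 2 ft³ left
storage unit 5: place 18 ft³, 0 ft³ left
storage unit 2: place 10 ft³, 2 ft³ left
storage unit 1: place 9 ft³, 0 ft³ left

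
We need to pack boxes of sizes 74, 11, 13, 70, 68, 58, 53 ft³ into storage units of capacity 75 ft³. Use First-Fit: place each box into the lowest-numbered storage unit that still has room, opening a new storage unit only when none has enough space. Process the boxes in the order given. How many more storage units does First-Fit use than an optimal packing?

First-Fit: [74] [11,13] [70] [68] [58] [53] → 6 storage units.
Total size 347 ft³; any packing needs at least ⌈347/75⌉ = 5 storage units.
An optimal packing achieves that bound: [74] [70] [68] [58,13] [53,11] → 5 storage units.
Excess: 6 − 5 = 1.

1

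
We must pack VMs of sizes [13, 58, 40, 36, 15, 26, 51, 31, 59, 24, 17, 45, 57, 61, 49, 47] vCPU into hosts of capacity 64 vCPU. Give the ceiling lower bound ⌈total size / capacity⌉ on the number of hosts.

Total size = 13 + 58 + 40 + 36 + 15 + 26 + 51 + 31 + 59 + 24 + 17 + 45 + 57 + 61 + 49 + 47 = 629 vCPU.
⌈629 / 64⌉ = 10.

10 hosts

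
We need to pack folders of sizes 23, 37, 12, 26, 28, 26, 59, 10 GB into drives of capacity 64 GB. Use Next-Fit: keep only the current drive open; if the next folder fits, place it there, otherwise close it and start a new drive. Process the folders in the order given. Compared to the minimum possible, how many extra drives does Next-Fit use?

Next-Fit: [23,37] [12,26] [28,26] [59] [10] → 5 drives.
Total size 221 GB; any packing needs at least ⌈221/64⌉ = 4 drives.
An optimal packing achieves that bound: [59] [37,26] [28,26,10] [23,12] → 4 drives.
Excess: 5 − 4 = 1.

1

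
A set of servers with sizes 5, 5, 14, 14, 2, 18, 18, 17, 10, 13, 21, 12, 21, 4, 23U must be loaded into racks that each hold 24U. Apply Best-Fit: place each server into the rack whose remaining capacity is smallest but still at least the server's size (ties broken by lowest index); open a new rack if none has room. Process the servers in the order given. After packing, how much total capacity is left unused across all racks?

43

rack 1: place 5U, 19U left
rack 1: place 5U, 14U left
rack 1: place 14U, 0U left
rack 2: place 14U, 10U left
rack 2: place 2U, 8U left
rack 3: place 18U, 6U left
rack 4: place 18U, 6U left
rack 5: place 17U, 7U left
rack 6: place 10U, 14U left
rack 6: place 13U, 1U left
rack 7: place 21U, 3U left
rack 8: place 12U, 12U left
rack 9: place 21U, 3U left
rack 3: place 4U, 2U left
rack 10: place 23U, 1U left
10 racks × 24U = 240U; used 197U; unused 43U.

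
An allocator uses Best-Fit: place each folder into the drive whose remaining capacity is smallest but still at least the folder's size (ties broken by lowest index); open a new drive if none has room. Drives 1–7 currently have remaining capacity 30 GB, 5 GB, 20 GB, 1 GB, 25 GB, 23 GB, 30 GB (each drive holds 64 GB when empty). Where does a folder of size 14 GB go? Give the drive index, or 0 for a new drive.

Drives with room: drive 1 (30 GB), drive 3 (20 GB), drive 5 (25 GB), drive 6 (23 GB), drive 7 (30 GB).
Tightest fit is drive 3 with 20 GB free.

3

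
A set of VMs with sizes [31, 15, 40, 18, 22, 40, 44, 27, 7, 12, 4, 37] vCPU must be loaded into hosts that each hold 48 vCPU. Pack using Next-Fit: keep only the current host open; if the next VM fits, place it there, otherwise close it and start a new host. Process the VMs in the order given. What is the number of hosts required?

7

Put 31 vCPU in host 1; 17 vCPU remain.
Put 15 vCPU in host 1; 2 vCPU remain.
Put 40 vCPU in host 2; 8 vCPU remain.
Put 18 vCPU in host 3; 30 vCPU remain.
Put 22 vCPU in host 3; 8 vCPU remain.
Put 40 vCPU in host 4; 8 vCPU remain.
Put 44 vCPU in host 5; 4 vCPU remain.
Put 27 vCPU in host 6; 21 vCPU remain.
Put 7 vCPU in host 6; 14 vCPU remain.
Put 12 vCPU in host 6; 2 vCPU remain.
Put 4 vCPU in host 7; 44 vCPU remain.
Put 37 vCPU in host 7; 7 vCPU remain.
Final hosts: [31,15] [40] [18,22] [40] [44] [27,7,12] [4,37].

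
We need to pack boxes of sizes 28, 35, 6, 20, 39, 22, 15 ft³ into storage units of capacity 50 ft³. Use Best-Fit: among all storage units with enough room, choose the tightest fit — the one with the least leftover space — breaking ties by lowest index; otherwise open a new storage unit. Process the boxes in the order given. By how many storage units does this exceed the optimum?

0

Best-Fit: [28,20] [35,6] [39] [22,15] → 4 storage units.
Total size 165 ft³; any packing needs at least ⌈165/50⌉ = 4 storage units.
So 4 is already optimal.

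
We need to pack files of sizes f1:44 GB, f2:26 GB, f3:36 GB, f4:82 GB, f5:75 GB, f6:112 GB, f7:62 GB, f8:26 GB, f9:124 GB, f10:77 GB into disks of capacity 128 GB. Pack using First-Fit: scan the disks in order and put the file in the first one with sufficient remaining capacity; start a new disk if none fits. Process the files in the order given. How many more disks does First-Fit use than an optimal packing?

1

First-Fit: [44,26,36] [82,26] [75] [112] [62] [124] [77] → 7 disks.
Total size 664 GB; any packing needs at least ⌈664/128⌉ = 6 disks.
An optimal packing achieves that bound: [124] [112] [82,44] [77,36] [75,26,26] [62] → 6 disks.
Excess: 7 − 6 = 1.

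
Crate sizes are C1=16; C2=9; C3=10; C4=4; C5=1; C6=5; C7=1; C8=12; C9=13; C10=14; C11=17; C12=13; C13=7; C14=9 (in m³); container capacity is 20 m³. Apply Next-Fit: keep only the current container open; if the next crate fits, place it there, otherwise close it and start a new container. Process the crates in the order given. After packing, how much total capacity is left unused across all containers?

49

C1 (16 m³) → container 1 (remaining 4 m³)
C2 (9 m³) → container 2 (remaining 11 m³)
C3 (10 m³) → container 2 (remaining 1 m³)
C4 (4 m³) → container 3 (remaining 16 m³)
C5 (1 m³) → container 3 (remaining 15 m³)
C6 (5 m³) → container 3 (remaining 10 m³)
C7 (1 m³) → container 3 (remaining 9 m³)
C8 (12 m³) → container 4 (remaining 8 m³)
C9 (13 m³) → container 5 (remaining 7 m³)
C10 (14 m³) → container 6 (remaining 6 m³)
C11 (17 m³) → container 7 (remaining 3 m³)
C12 (13 m³) → container 8 (remaining 7 m³)
C13 (7 m³) → container 8 (remaining 0 m³)
C14 (9 m³) → container 9 (remaining 11 m³)
9 containers × 20 m³ = 180 m³; used 131 m³; unused 49 m³.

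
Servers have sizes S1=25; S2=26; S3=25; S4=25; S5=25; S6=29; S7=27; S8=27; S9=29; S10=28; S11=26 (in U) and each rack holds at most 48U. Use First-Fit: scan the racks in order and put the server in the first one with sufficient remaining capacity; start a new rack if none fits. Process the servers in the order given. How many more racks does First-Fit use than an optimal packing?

First-Fit: [25] [26] [25] [25] [25] [29] [27] [27] [29] [28] [26] → 11 racks.
11 servers exceed 24U (half the capacity), and no two of those can share a rack, so at least 11 racks are needed.
So 11 is already optimal.

0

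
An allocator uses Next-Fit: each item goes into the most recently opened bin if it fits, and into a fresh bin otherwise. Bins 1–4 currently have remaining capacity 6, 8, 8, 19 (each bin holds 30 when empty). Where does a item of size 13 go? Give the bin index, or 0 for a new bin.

Next-Fit only looks at bin 4, which has 19 free.
13 fits there.

4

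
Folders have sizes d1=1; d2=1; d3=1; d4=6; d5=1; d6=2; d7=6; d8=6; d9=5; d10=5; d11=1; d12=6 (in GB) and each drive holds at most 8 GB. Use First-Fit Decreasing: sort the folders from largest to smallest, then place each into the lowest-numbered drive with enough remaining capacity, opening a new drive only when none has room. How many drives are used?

Sorted descending: 6, 6, 6, 6, 5, 5, 2, 1, 1, 1, 1, 1.
6 GB → drive 1 (remaining 2 GB)
6 GB → drive 2 (remaining 2 GB)
6 GB → drive 3 (remaining 2 GB)
6 GB → drive 4 (remaining 2 GB)
5 GB → drive 5 (remaining 3 GB)
5 GB → drive 6 (remaining 3 GB)
2 GB → drive 1 (remaining 0 GB)
1 GB → drive 2 (remaining 1 GB)
1 GB → drive 2 (remaining 0 GB)
1 GB → drive 3 (remaining 1 GB)
1 GB → drive 3 (remaining 0 GB)
1 GB → drive 4 (remaining 1 GB)
Final drives: [6,2] [6,1,1] [6,1,1] [6,1] [5] [5].

6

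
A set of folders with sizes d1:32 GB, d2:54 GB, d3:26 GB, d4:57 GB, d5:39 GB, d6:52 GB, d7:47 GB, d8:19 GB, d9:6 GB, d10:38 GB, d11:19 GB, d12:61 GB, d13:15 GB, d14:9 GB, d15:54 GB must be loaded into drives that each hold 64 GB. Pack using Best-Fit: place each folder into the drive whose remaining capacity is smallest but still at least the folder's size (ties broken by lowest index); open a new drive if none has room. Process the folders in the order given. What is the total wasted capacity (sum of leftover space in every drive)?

d1 (32 GB) → drive 1 (remaining 32 GB)
d2 (54 GB) → drive 2 (remaining 10 GB)
d3 (26 GB) → drive 1 (remaining 6 GB)
d4 (57 GB) → drive 3 (remaining 7 GB)
d5 (39 GB) → drive 4 (remaining 25 GB)
d6 (52 GB) → drive 5 (remaining 12 GB)
d7 (47 GB) → drive 6 (remaining 17 GB)
d8 (19 GB) → drive 4 (remaining 6 GB)
d9 (6 GB) → drive 1 (remaining 0 GB)
d10 (38 GB) → drive 7 (remaining 26 GB)
d11 (19 GB) → drive 7 (remaining 7 GB)
d12 (61 GB) → drive 8 (remaining 3 GB)
d13 (15 GB) → drive 6 (remaining 2 GB)
d14 (9 GB) → drive 2 (remaining 1 GB)
d15 (54 GB) → drive 9 (remaining 10 GB)
9 drives × 64 GB = 576 GB; used 528 GB; unused 48 GB.

48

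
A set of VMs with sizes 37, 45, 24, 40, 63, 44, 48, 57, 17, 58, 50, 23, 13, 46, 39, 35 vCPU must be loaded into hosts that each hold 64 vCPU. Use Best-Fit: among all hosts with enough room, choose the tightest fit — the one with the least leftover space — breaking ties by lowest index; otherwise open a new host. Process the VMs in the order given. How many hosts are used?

12

Put 37 vCPU in host 1; 27 vCPU remain.
Put 45 vCPU in host 2; 19 vCPU remain.
Put 24 vCPU in host 1; 3 vCPU remain.
Put 40 vCPU in host 3; 24 vCPU remain.
Put 63 vCPU in host 4; 1 vCPU remain.
Put 44 vCPU in host 5; 20 vCPU remain.
Put 48 vCPU in host 6; 16 vCPU remain.
Put 57 vCPU in host 7; 7 vCPU remain.
Put 17 vCPU in host 2; 2 vCPU remain.
Put 58 vCPU in host 8; 6 vCPU remain.
Put 50 vCPU in host 9; 14 vCPU remain.
Put 23 vCPU in host 3; 1 vCPU remain.
Put 13 vCPU in host 9; 1 vCPU remain.
Put 46 vCPU in host 10; 18 vCPU remain.
Put 39 vCPU in host 11; 25 vCPU remain.
Put 35 vCPU in host 12; 29 vCPU remain.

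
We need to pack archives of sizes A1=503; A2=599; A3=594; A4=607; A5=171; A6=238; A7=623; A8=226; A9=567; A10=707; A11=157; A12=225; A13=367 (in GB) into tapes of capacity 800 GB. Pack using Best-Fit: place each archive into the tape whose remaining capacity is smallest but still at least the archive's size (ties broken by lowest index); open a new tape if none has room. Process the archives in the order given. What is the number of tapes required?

Put A1 (503 GB) in tape 1; 297 GB remain.
Put A2 (599 GB) in tape 2; 201 GB remain.
Put A3 (594 GB) in tape 3; 206 GB remain.
Put A4 (607 GB) in tape 4; 193 GB remain.
Put A5 (171 GB) in tape 4; 22 GB remain.
Put A6 (238 GB) in tape 1; 59 GB remain.
Put A7 (623 GB) in tape 5; 177 GB remain.
Put A8 (226 GB) in tape 6; 574 GB remain.
Put A9 (567 GB) in tape 6; 7 GB remain.
Put A10 (707 GB) in tape 7; 93 GB remain.
Put A11 (157 GB) in tape 5; 20 GB remain.
Put A12 (225 GB) in tape 8; 575 GB remain.
Put A13 (367 GB) in tape 8; 208 GB remain.
Final tapes: [503,238] [599] [594] [607,171] [623,157] [226,567] [707] [225,367].

8 tapes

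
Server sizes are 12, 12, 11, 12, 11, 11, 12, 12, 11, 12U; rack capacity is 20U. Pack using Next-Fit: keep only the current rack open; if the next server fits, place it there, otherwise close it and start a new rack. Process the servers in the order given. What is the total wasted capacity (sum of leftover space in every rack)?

Put 12U in rack 1; 8U remain.
Put 12U in rack 2; 8U remain.
Put 11U in rack 3; 9U remain.
Put 12U in rack 4; 8U remain.
Put 11U in rack 5; 9U remain.
Put 11U in rack 6; 9U remain.
Put 12U in rack 7; 8U remain.
Put 12U in rack 8; 8U remain.
Put 11U in rack 9; 9U remain.
Put 12U in rack 10; 8U remain.
10 racks × 20U = 200U; used 116U; unused 84U.

84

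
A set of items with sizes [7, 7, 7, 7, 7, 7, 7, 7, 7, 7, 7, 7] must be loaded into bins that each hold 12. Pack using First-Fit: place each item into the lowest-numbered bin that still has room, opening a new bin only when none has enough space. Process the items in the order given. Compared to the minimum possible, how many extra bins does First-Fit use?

First-Fit: [7] [7] [7] [7] [7] [7] [7] [7] [7] [7] [7] [7] → 12 bins.
12 items exceed 6 (half the capacity), and no two of those can share a bin, so at least 12 bins are needed.
So 12 is already optimal.

0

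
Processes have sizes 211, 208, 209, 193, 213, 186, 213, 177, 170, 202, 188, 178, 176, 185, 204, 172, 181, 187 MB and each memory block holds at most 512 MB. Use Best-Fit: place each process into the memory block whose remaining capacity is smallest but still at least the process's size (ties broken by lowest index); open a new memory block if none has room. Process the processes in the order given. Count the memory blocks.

9

Put 211 MB in memory block 1; 301 MB remain.
Put 208 MB in memory block 1; 93 MB remain.
Put 209 MB in memory block 2; 303 MB remain.
Put 193 MB in memory block 2; 110 MB remain.
Put 213 MB in memory block 3; 299 MB remain.
Put 186 MB in memory block 3; 113 MB remain.
Put 213 MB in memory block 4; 299 MB remain.
Put 177 MB in memory block 4; 122 MB remain.
Put 170 MB in memory block 5; 342 MB remain.
Put 202 MB in memory block 5; 140 MB remain.
Put 188 MB in memory block 6; 324 MB remain.
Put 178 MB in memory block 6; 146 MB remain.
Put 176 MB in memory block 7; 336 MB remain.
Put 185 MB in memory block 7; 151 MB remain.
Put 204 MB in memory block 8; 308 MB remain.
Put 172 MB in memory block 8; 136 MB remain.
Put 181 MB in memory block 9; 331 MB remain.
Put 187 MB in memory block 9; 144 MB remain.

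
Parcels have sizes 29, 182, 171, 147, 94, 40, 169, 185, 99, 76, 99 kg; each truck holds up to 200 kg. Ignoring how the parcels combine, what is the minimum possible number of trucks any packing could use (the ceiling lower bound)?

Total size = 29 + 182 + 171 + 147 + 94 + 40 + 169 + 185 + 99 + 76 + 99 = 1291 kg.
⌈1291 / 200⌉ = 7.

7 trucks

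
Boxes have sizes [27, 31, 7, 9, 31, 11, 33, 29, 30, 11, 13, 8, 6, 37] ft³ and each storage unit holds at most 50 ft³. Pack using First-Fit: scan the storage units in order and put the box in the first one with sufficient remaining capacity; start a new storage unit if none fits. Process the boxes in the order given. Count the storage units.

7

27 ft³ → storage unit 1 (remaining 23 ft³)
31 ft³ → storage unit 2 (remaining 19 ft³)
7 ft³ → storage unit 1 (remaining 16 ft³)
9 ft³ → storage unit 1 (remaining 7 ft³)
31 ft³ → storage unit 3 (remaining 19 ft³)
11 ft³ → storage unit 2 (remaining 8 ft³)
33 ft³ → storage unit 4 (remaining 17 ft³)
29 ft³ → storage unit 5 (remaining 21 ft³)
30 ft³ → storage unit 6 (remaining 20 ft³)
11 ft³ → storage unit 3 (remaining 8 ft³)
13 ft³ → storage unit 4 (remaining 4 ft³)
8 ft³ → storage unit 2 (remaining 0 ft³)
6 ft³ → storage unit 1 (remaining 1 ft³)
37 ft³ → storage unit 7 (remaining 13 ft³)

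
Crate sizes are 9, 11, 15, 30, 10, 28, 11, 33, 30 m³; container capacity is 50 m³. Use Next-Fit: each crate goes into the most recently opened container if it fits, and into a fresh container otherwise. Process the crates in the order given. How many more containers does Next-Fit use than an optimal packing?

Next-Fit: [9,11,15] [30,10] [28,11] [33] [30] → 5 containers.
Total size 177 m³; any packing needs at least ⌈177/50⌉ = 4 containers.
An optimal packing achieves that bound: [33,15] [30,11,9] [30,11] [28,10] → 4 containers.
Excess: 5 − 4 = 1.

1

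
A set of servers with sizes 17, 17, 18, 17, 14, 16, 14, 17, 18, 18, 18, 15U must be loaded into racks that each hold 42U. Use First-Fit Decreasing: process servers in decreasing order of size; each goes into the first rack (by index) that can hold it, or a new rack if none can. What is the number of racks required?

Sorted descending: 18, 18, 18, 18, 17, 17, 17, 17, 16, 15, 14, 14.
rack 1: place 18U, 24U left
rack 1: place 18U, 6U left
rack 2: place 18U, 24U left
rack 2: place 18U, 6U left
rack 3: place 17U, 25U left
rack 3: place 17U, 8U left
rack 4: place 17U, 25U left
rack 4: place 17U, 8U left
rack 5: place 16U, 26U left
rack 5: place 15U, 11U left
rack 6: place 14U, 28U left
rack 6: place 14U, 14U left
Final racks: [18,18] [18,18] [17,17] [17,17] [16,15] [14,14].

6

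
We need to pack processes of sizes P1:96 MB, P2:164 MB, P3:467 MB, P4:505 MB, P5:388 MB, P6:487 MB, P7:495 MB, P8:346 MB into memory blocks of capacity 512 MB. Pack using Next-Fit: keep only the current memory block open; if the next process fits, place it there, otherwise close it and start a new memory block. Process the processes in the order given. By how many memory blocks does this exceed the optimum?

1

Next-Fit: [96,164] [467] [505] [388] [487] [495] [346] → 7 memory blocks.
Total size 2948 MB; any packing needs at least ⌈2948/512⌉ = 6 memory blocks.
An optimal packing achieves that bound: [505] [495] [487] [467] [388,96] [346,164] → 6 memory blocks.
Excess: 7 − 6 = 1.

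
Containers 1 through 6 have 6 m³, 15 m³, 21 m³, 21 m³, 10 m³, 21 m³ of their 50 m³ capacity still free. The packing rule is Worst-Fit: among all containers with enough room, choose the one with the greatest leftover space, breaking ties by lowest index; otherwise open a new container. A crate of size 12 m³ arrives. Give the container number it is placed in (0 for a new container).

Containers with room: container 2 (15 m³), container 3 (21 m³), container 4 (21 m³), container 6 (21 m³).
Most room is container 3 with 21 m³ free.

3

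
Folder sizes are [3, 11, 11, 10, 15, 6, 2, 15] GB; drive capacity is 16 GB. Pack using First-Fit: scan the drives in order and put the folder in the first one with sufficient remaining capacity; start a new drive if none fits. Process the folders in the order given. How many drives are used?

drive 1: place 3 GB, 13 GB left
drive 1: place 11 GB, 2 GB left
drive 2: place 11 GB, 5 GB left
drive 3: place 10 GB, 6 GB left
drive 4: place 15 GB, 1 GB left
drive 3: place 6 GB, 0 GB left
drive 1: place 2 GB, 0 GB left
drive 5: place 15 GB, 1 GB left

5 drives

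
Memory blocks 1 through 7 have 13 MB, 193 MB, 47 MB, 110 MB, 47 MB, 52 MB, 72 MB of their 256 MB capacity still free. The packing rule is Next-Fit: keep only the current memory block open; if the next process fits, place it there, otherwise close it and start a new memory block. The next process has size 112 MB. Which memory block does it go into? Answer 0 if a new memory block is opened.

Next-Fit only looks at memory block 7, which has 72 MB free.
112 MB does not fit, so a new memory block is opened.

0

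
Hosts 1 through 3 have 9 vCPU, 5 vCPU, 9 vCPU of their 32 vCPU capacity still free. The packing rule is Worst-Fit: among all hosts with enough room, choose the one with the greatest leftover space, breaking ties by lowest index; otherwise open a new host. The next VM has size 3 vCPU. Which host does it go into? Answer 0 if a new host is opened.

Hosts with room: host 1 (9 vCPU), host 2 (5 vCPU), host 3 (9 vCPU).
Most room is host 1 with 9 vCPU free.

1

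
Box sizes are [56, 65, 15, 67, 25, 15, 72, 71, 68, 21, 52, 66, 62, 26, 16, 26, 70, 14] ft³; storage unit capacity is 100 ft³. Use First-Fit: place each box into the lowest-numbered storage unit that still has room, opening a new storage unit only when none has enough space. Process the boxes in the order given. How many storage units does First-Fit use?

storage unit 1: place 56 ft³, 44 ft³ left
storage unit 2: place 65 ft³, 35 ft³ left
storage unit 1: place 15 ft³, 29 ft³ left
storage unit 3: place 67 ft³, 33 ft³ left
storage unit 1: place 25 ft³, 4 ft³ left
storage unit 2: place 15 ft³, 20 ft³ left
storage unit 4: place 72 ft³, 28 ft³ left
storage unit 5: place 71 ft³, 29 ft³ left
storage unit 6: place 68 ft³, 32 ft³ left
storage unit 3: place 21 ft³, 12 ft³ left
storage unit 7: place 52 ft³, 48 ft³ left
storage unit 8: place 66 ft³, 34 ft³ left
storage unit 9: place 62 ft³, 38 ft³ left
storage unit 4: place 26 ft³, 2 ft³ left
storage unit 2: place 16 ft³, 4 ft³ left
storage unit 5: place 26 ft³, 3 ft³ left
storage unit 10: place 70 ft³, 30 ft³ left
storage unit 6: place 14 ft³, 18 ft³ left

10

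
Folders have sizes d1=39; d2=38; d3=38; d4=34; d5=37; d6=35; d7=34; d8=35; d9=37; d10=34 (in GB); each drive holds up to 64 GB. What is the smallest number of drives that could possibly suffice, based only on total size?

Total size = 39 + 38 + 38 + 34 + 37 + 35 + 34 + 35 + 37 + 34 = 361 GB.
⌈361 / 64⌉ = 6.

6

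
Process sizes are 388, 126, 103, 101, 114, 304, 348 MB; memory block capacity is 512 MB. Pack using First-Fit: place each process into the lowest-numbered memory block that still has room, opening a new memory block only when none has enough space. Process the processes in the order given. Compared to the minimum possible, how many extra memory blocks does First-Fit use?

1

First-Fit: [388,103] [126,101,114] [304] [348] → 4 memory blocks.
Total size 1484 MB; any packing needs at least ⌈1484/512⌉ = 3 memory blocks.
An optimal packing achieves that bound: [388,114] [348,126] [304,103,101] → 3 memory blocks.
Excess: 4 − 3 = 1.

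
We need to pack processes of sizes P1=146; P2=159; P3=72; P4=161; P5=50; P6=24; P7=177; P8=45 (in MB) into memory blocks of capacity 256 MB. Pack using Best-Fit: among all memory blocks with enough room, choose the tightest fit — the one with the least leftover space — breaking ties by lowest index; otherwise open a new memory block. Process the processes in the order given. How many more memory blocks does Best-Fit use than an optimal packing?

Best-Fit: [146] [159,72,24] [161,50,45] [177] → 4 memory blocks.
Total size 834 MB; any packing needs at least ⌈834/256⌉ = 4 memory blocks.
So 4 is already optimal.

0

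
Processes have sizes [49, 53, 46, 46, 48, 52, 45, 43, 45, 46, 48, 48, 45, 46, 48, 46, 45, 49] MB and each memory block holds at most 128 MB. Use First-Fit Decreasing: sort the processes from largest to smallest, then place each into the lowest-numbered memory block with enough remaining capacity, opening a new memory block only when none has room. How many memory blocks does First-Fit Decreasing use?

Sorted descending: 53, 52, 49, 49, 48, 48, 48, 48, 46, 46, 46, 46, 46, 45, 45, 45, 45, 43.
Put 53 MB in memory block 1; 75 MB remain.
Put 52 MB in memory block 1; 23 MB remain.
Put 49 MB in memory block 2; 79 MB remain.
Put 49 MB in memory block 2; 30 MB remain.
Put 48 MB in memory block 3; 80 MB remain.
Put 48 MB in memory block 3; 32 MB remain.
Put 48 MB in memory block 4; 80 MB remain.
Put 48 MB in memory block 4; 32 MB remain.
Put 46 MB in memory block 5; 82 MB remain.
Put 46 MB in memory block 5; 36 MB remain.
Put 46 MB in memory block 6; 82 MB remain.
Put 46 MB in memory block 6; 36 MB remain.
Put 46 MB in memory block 7; 82 MB remain.
Put 45 MB in memory block 7; 37 MB remain.
Put 45 MB in memory block 8; 83 MB remain.
Put 45 MB in memory block 8; 38 MB remain.
Put 45 MB in memory block 9; 83 MB remain.
Put 43 MB in memory block 9; 40 MB remain.

9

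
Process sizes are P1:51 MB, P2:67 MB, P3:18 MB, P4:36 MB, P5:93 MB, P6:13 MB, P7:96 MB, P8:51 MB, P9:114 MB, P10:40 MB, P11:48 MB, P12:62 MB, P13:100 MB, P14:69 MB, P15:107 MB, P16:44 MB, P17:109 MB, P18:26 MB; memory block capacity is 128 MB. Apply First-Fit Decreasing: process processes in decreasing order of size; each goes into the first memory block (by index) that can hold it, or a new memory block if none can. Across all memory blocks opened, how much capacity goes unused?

136

Sorted descending: 114, 109, 107, 100, 96, 93, 69, 67, 62, 51, 51, 48, 44, 40, 36, 26, 18, 13.
memory block 1: place 114 MB, 14 MB left
memory block 2: place 109 MB, 19 MB left
memory block 3: place 107 MB, 21 MB left
memory block 4: place 100 MB, 28 MB left
memory block 5: place 96 MB, 32 MB left
memory block 6: place 93 MB, 35 MB left
memory block 7: place 69 MB, 59 MB left
memory block 8: place 67 MB, 61 MB left
memory block 9: place 62 MB, 66 MB left
memory block 7: place 51 MB, 8 MB left
memory block 8: place 51 MB, 10 MB left
memory block 9: place 48 MB, 18 MB left
memory block 10: place 44 MB, 84 MB left
memory block 10: place 40 MB, 44 MB left
memory block 10: place 36 MB, 8 MB left
memory block 4: place 26 MB, 2 MB left
memory block 2: place 18 MB, 1 MB left
memory block 1: place 13 MB, 1 MB left
10 memory blocks × 128 MB = 1280 MB; used 1144 MB; unused 136 MB.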